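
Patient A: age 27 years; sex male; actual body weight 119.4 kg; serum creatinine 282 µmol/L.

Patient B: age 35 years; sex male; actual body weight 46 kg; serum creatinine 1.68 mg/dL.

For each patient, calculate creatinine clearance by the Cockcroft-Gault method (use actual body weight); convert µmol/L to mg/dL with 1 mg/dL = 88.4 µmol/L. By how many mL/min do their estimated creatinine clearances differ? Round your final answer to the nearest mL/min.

Patient A: SCr = 282 / 88.4 = 3.19 mg/dL
Patient A: CrCl = (140 − 27) × 119.4 / (72 × 3.19) = 13492.2 / 229.68 ≈ 58.7 mL/min
Patient B: CrCl = (140 − 35) × 46 / (72 × 1.68) = 4830.0 / 120.96 ≈ 39.9 mL/min
|58.7 − 39.9| = 18.8 mL/min

19 mL/min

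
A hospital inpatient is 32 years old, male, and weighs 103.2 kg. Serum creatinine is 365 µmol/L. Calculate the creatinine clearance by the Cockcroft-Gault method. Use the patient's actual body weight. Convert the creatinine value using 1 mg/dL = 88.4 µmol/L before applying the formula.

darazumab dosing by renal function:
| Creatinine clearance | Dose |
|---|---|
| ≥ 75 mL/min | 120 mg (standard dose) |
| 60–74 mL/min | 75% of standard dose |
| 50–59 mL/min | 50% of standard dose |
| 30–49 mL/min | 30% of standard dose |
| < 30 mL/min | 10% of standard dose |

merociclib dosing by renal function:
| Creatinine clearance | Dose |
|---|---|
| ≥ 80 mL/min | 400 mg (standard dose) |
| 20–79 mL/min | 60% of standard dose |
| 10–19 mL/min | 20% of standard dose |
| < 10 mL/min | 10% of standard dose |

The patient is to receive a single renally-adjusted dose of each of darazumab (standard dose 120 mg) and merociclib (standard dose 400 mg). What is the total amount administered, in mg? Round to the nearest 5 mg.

SCr = 365 / 88.4 = 4.129 mg/dL
CrCl = (140 − 32) × 103.2 / (72 × 4.129) = 11145.6 / 297.29 ≈ 37.5 mL/min
CrCl ≈ 37 mL/min.
darazumab: 30–49 mL/min → 30% of 120 mg = 36 mg.
merociclib: 20–79 mL/min → 60% of 400 mg = 240 mg.
Total = 36 + 240 = 276 mg.

275 mg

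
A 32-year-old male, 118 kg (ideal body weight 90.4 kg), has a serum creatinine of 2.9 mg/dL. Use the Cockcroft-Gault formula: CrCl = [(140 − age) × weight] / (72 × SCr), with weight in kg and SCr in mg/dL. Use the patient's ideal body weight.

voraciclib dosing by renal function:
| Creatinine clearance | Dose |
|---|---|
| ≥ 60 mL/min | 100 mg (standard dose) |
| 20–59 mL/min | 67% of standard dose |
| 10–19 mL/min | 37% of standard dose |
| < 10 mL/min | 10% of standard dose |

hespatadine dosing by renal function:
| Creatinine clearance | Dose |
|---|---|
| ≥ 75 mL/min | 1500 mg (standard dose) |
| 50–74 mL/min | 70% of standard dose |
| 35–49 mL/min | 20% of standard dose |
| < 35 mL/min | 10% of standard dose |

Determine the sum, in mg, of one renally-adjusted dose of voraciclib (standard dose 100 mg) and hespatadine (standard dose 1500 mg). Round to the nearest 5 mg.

365 mg

CrCl = (140 − 32) × 90.4 / (72 × 2.9) = 9763.2 / 208.80 ≈ 46.8 mL/min
CrCl ≈ 47 mL/min.
voraciclib: 20–59 mL/min → 67% of 100 mg = 67 mg.
hespatadine: 35–49 mL/min → 20% of 1500 mg = 300 mg.
Total = 67 + 300 = 367 mg.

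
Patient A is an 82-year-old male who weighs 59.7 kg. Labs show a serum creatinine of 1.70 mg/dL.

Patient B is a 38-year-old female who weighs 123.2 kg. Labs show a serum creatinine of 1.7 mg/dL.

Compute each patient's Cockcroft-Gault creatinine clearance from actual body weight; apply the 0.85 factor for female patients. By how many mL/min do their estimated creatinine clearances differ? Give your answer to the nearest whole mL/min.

Patient A: CrCl = (140 − 82) × 59.7 / (72 × 1.7) = 3462.6 / 122.40 ≈ 28.3 mL/min
Patient B: CrCl = (140 − 38) × 123.2 / (72 × 1.7) × 0.85 = 12566.4 / 122.40 × 0.85 ≈ 87.3 mL/min
|28.3 − 87.3| = 59.0 mL/min

59 mL/min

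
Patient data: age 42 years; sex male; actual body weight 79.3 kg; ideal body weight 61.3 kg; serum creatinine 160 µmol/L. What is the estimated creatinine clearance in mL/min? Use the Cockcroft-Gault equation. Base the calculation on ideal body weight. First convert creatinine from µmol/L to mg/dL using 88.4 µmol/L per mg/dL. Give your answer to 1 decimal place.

46.1 mL/min

SCr = 160 / 88.4 = 1.81 mg/dL
CrCl = (140 − 42) × 61.3 / (72 × 1.81) = 6007.4 / 130.32 ≈ 46.1 mL/min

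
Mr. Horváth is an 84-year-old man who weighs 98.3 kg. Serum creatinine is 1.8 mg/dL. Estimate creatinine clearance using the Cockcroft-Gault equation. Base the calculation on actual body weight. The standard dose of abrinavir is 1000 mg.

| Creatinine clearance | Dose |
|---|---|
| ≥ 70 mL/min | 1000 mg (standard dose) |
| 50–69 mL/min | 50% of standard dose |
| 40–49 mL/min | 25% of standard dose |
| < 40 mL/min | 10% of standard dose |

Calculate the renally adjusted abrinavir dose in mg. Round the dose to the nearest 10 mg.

CrCl = (140 − 84) × 98.3 / (72 × 1.8) = 5504.8 / 129.60 ≈ 42.5 mL/min
CrCl ≈ 42 mL/min → bracket 40–49 mL/min.
25% of 1000 mg = 250 mg

250 mg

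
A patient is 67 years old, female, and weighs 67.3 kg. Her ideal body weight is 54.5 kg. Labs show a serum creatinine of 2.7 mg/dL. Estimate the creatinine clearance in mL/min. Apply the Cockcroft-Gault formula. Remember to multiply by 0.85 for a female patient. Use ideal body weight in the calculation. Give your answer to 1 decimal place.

17.4 mL/min

CrCl = (140 − 67) × 54.5 / (72 × 2.7) × 0.85 = 3978.5 / 194.40 × 0.85 ≈ 17.4 mL/min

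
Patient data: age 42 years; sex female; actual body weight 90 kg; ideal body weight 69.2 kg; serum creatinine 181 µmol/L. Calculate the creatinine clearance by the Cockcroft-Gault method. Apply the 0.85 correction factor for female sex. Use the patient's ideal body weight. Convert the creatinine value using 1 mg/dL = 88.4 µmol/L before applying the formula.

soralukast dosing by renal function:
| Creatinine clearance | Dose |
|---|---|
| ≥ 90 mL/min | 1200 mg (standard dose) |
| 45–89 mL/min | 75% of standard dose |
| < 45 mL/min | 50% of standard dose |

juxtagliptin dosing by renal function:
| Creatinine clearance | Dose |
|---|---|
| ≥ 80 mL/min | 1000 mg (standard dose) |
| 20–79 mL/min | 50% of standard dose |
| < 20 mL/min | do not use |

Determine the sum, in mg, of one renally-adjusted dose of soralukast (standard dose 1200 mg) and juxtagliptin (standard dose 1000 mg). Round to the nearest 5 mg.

SCr = 181 / 88.4 = 2.048 mg/dL
CrCl = (140 − 42) × 69.2 / (72 × 2.048) × 0.85 = 6781.6 / 147.46 × 0.85 ≈ 39.1 mL/min
CrCl ≈ 39 mL/min.
soralukast: < 45 mL/min → 50% of 1200 mg = 600 mg.
juxtagliptin: 20–79 mL/min → 50% of 1000 mg = 500 mg.
Total = 600 + 500 = 1100 mg.

1100 mg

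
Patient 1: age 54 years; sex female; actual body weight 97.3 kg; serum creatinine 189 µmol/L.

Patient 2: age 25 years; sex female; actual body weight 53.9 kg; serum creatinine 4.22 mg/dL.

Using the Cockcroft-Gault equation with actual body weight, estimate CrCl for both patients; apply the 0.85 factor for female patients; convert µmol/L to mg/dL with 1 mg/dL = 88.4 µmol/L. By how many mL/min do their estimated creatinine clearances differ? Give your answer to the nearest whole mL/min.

29 mL/min

Patient 1: SCr = 189 / 88.4 = 2.138 mg/dL
Patient 1: CrCl = (140 − 54) × 97.3 / (72 × 2.138) × 0.85 = 8367.8 / 153.94 × 0.85 ≈ 46.2 mL/min
Patient 2: CrCl = (140 − 25) × 53.9 / (72 × 4.22) × 0.85 = 6198.5 / 303.84 × 0.85 ≈ 17.3 mL/min
|46.2 − 17.3| = 28.9 mL/min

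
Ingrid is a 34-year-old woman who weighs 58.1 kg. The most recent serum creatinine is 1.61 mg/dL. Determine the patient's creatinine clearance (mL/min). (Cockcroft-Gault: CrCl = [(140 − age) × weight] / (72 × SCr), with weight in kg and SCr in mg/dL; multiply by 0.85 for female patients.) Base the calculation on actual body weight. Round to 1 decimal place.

CrCl = (140 − 34) × 58.1 / (72 × 1.61) × 0.85 = 6158.6 / 115.92 × 0.85 ≈ 45.2 mL/min

45.2 mL/min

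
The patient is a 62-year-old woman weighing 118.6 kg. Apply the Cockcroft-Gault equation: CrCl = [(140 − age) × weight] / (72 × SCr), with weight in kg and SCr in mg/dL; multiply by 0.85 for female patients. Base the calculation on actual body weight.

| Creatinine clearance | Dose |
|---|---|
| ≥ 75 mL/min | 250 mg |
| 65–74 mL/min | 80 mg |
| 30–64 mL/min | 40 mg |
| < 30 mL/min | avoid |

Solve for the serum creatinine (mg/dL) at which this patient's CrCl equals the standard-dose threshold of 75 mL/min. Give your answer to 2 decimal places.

1.46 mg/dL

Standard dose requires CrCl ≥ 75 mL/min.
Set (140 − 62) × 118.6 × 0.85 / (72 × SCr) = 75
SCr = (140 − 62) × 118.6 × 0.85 / (72 × 75) = 1.456 mg/dL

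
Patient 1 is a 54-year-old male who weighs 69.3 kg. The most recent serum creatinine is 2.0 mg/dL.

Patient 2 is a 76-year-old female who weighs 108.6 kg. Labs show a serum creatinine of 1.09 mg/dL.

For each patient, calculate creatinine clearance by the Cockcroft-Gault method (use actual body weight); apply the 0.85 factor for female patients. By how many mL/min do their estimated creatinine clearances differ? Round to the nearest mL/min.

34 mL/min

Patient 1: CrCl = (140 − 54) × 69.3 / (72 × 2) = 5959.8 / 144.00 ≈ 41.4 mL/min
Patient 2: CrCl = (140 − 76) × 108.6 / (72 × 1.09) × 0.85 = 6950.4 / 78.48 × 0.85 ≈ 75.3 mL/min
|41.4 − 75.3| = 33.9 mL/min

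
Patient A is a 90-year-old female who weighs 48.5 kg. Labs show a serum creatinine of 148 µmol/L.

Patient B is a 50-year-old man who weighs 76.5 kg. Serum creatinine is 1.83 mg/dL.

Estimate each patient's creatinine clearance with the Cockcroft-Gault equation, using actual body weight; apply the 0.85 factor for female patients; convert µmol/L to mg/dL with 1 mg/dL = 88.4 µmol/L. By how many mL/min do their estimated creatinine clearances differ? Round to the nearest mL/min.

35 mL/min

Patient A: SCr = 148 / 88.4 = 1.674 mg/dL
Patient A: CrCl = (140 − 90) × 48.5 / (72 × 1.674) × 0.85 = 2425.0 / 120.53 × 0.85 ≈ 17.1 mL/min
Patient B: CrCl = (140 − 50) × 76.5 / (72 × 1.83) = 6885.0 / 131.76 ≈ 52.3 mL/min
|17.1 − 52.3| = 35.2 mL/min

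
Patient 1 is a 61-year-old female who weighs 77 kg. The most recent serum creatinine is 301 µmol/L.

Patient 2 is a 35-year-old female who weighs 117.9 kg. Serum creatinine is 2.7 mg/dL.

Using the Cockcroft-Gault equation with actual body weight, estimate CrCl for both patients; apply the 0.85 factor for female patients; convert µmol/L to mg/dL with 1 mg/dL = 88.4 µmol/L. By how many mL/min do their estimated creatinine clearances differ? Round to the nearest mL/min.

Patient 1: SCr = 301 / 88.4 = 3.405 mg/dL
Patient 1: CrCl = (140 − 61) × 77 / (72 × 3.405) × 0.85 = 6083.0 / 245.16 × 0.85 ≈ 21.1 mL/min
Patient 2: CrCl = (140 − 35) × 117.9 / (72 × 2.7) × 0.85 = 12379.5 / 194.40 × 0.85 ≈ 54.1 mL/min
|21.1 − 54.1| = 33.0 mL/min

33 mL/min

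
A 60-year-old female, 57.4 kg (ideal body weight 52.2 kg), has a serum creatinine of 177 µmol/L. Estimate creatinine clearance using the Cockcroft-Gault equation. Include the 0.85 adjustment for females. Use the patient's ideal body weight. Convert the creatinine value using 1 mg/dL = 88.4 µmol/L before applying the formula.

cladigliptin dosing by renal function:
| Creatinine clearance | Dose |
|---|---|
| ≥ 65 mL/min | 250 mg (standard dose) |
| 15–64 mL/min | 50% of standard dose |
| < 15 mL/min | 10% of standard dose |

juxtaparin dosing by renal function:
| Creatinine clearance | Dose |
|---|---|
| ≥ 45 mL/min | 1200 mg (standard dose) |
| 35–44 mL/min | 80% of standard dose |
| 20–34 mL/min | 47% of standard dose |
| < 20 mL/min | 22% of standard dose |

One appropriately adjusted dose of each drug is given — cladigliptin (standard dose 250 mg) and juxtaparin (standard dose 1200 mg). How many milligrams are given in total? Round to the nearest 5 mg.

SCr = 177 / 88.4 = 2.002 mg/dL
CrCl = (140 − 60) × 52.2 / (72 × 2.002) × 0.85 = 4176.0 / 144.14 × 0.85 ≈ 24.6 mL/min
CrCl ≈ 25 mL/min.
cladigliptin: 15–64 mL/min → 50% of 250 mg = 125 mg.
juxtaparin: 20–34 mL/min → 47% of 1200 mg = 564 mg.
Total = 125 + 564 = 689 mg.

690 mg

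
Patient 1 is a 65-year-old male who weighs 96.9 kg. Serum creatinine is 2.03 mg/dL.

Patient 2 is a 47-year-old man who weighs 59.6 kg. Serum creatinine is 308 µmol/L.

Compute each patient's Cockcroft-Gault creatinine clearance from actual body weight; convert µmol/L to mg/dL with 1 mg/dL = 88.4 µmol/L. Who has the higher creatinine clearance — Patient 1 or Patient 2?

Patient 1: CrCl = (140 − 65) × 96.9 / (72 × 2.03) = 7267.5 / 146.16 ≈ 49.7 mL/min
Patient 2: SCr = 308 / 88.4 = 3.484 mg/dL
Patient 2: CrCl = (140 − 47) × 59.6 / (72 × 3.484) = 5542.8 / 250.85 ≈ 22.1 mL/min
49.7 vs 22.1 mL/min → Patient 1 is higher.

Patient 1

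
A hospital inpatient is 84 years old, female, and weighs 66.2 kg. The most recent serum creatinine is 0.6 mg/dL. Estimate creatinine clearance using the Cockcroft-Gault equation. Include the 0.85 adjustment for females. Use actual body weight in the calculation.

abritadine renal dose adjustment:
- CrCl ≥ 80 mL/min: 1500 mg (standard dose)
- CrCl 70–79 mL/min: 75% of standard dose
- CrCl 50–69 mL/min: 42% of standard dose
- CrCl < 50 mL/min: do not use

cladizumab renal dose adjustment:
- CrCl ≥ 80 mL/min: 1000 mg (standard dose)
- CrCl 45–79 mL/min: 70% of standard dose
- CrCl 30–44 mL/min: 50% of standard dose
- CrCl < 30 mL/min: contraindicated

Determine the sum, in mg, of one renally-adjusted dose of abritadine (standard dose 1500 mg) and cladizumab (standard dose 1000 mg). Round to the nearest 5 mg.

1825 mg

CrCl = (140 − 84) × 66.2 / (72 × 0.6) × 0.85 = 3707.2 / 43.20 × 0.85 ≈ 72.9 mL/min
CrCl ≈ 73 mL/min.
abritadine: 70–79 mL/min → 75% of 1500 mg = 1125 mg.
cladizumab: 45–79 mL/min → 70% of 1000 mg = 700 mg.
Total = 1125 + 700 = 1825 mg.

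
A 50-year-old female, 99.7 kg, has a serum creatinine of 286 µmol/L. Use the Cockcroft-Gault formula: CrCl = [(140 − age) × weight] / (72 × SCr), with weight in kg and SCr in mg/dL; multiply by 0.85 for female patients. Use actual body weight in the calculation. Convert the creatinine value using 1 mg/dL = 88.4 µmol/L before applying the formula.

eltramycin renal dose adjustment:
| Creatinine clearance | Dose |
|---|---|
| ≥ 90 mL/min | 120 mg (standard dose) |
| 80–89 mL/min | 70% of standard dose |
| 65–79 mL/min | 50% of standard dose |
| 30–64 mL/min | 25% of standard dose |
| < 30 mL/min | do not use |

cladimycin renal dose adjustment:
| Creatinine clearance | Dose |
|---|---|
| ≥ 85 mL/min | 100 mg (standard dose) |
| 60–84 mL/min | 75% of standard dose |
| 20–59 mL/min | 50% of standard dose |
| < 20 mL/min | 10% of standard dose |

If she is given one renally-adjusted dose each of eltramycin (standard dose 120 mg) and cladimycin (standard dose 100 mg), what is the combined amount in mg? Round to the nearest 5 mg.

SCr = 286 / 88.4 = 3.235 mg/dL
CrCl = (140 − 50) × 99.7 / (72 × 3.235) × 0.85 = 8973.0 / 232.92 × 0.85 ≈ 32.7 mL/min
CrCl ≈ 33 mL/min.
eltramycin: 30–64 mL/min → 25% of 120 mg = 30 mg.
cladimycin: 20–59 mL/min → 50% of 100 mg = 50 mg.
Total = 30 + 50 = 80 mg.

80 mg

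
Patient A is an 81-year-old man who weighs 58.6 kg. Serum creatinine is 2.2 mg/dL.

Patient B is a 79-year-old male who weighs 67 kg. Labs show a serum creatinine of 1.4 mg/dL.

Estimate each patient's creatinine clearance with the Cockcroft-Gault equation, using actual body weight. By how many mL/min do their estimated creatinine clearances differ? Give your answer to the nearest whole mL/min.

19 mL/min

Patient A: CrCl = (140 − 81) × 58.6 / (72 × 2.2) = 3457.4 / 158.40 ≈ 21.8 mL/min
Patient B: CrCl = (140 − 79) × 67 / (72 × 1.4) = 4087.0 / 100.80 ≈ 40.5 mL/min
|21.8 − 40.5| = 18.7 mL/min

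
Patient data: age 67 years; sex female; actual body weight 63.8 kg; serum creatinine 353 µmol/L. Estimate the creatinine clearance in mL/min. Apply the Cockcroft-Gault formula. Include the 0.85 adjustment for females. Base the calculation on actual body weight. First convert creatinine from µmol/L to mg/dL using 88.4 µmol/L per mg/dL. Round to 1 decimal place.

SCr = 353 / 88.4 = 3.993 mg/dL
CrCl = (140 − 67) × 63.8 / (72 × 3.993) × 0.85 = 4657.4 / 287.50 × 0.85 ≈ 13.8 mL/min

13.8 mL/min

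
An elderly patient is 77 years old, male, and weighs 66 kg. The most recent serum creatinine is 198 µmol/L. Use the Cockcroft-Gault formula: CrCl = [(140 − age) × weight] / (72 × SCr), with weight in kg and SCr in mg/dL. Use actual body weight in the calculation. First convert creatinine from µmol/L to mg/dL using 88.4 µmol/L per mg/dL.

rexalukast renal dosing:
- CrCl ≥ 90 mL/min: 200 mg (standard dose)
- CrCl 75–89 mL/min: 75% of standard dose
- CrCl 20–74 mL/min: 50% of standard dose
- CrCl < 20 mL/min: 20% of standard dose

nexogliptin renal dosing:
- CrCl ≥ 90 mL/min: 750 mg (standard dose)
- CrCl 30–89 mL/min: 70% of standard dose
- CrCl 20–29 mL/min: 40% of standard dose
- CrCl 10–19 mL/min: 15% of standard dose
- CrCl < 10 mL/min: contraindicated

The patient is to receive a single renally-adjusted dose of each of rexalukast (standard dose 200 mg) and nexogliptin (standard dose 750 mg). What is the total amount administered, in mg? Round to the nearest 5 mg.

400 mg

SCr = 198 / 88.4 = 2.24 mg/dL
CrCl = (140 − 77) × 66 / (72 × 2.24) = 4158.0 / 161.28 ≈ 25.8 mL/min
CrCl ≈ 26 mL/min.
rexalukast: 20–74 mL/min → 50% of 200 mg = 100 mg.
nexogliptin: 20–29 mL/min → 40% of 750 mg = 300 mg.
Total = 100 + 300 = 400 mg.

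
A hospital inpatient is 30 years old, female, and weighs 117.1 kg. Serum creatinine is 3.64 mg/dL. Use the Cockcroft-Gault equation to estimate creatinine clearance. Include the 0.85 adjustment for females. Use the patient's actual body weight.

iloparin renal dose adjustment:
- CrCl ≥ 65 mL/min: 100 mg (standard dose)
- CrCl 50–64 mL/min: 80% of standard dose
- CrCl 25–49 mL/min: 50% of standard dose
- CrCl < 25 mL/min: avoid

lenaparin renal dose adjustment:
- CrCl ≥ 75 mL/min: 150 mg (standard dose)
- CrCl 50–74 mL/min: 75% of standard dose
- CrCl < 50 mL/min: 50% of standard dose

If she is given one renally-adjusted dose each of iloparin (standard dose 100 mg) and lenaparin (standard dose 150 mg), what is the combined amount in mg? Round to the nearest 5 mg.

CrCl = (140 − 30) × 117.1 / (72 × 3.64) × 0.85 = 12881.0 / 262.08 × 0.85 ≈ 41.8 mL/min
CrCl ≈ 42 mL/min.
iloparin: 25–49 mL/min → 50% of 100 mg = 50 mg.
lenaparin: < 50 mL/min → 50% of 150 mg = 75 mg.
Total = 50 + 75 = 125 mg.

125 mg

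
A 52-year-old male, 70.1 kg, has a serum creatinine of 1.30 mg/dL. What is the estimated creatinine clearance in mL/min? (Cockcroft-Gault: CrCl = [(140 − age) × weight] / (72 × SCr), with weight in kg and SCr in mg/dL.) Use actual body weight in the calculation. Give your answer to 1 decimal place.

CrCl = (140 − 52) × 70.1 / (72 × 1.3) = 6168.8 / 93.60 ≈ 65.9 mL/min

65.9 mL/min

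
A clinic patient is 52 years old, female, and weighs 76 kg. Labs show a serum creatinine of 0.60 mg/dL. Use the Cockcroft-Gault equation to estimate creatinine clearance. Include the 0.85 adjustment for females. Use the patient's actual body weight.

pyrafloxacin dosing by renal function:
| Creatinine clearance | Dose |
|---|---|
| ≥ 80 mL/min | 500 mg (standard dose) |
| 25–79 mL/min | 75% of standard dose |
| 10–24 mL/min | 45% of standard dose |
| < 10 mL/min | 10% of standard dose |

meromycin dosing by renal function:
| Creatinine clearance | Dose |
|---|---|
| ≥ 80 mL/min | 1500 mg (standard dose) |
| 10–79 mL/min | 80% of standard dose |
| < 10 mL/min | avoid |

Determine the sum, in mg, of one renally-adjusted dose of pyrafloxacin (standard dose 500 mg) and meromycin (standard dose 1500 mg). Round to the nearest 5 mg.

CrCl = (140 − 52) × 76 / (72 × 0.6) × 0.85 = 6688.0 / 43.20 × 0.85 ≈ 131.6 mL/min
CrCl ≈ 132 mL/min.
pyrafloxacin: ≥ 80 mL/min → 100% of 500 mg = 500 mg.
meromycin: ≥ 80 mL/min → 100% of 1500 mg = 1500 mg.
Total = 500 + 1500 = 2000 mg.

2000 mg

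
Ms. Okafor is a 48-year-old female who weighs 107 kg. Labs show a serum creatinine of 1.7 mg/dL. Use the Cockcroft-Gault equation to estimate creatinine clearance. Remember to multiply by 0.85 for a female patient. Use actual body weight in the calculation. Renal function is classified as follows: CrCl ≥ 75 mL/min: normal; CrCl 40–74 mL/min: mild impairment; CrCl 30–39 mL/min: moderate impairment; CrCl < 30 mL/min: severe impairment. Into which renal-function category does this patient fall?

mild impairment

CrCl = (140 − 48) × 107 / (72 × 1.7) × 0.85 = 9844.0 / 122.40 × 0.85 ≈ 68.4 mL/min
68 mL/min falls in the 'mild impairment' range.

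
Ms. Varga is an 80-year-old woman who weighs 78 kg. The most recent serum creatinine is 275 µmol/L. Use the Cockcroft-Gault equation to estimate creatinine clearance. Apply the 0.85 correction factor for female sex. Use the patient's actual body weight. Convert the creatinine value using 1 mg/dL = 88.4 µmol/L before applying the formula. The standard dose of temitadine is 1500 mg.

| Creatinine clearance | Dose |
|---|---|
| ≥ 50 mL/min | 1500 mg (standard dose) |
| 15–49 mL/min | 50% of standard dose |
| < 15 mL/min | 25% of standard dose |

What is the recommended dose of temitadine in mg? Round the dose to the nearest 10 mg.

750 mg

SCr = 275 / 88.4 = 3.111 mg/dL
CrCl = (140 − 80) × 78 / (72 × 3.111) × 0.85 = 4680.0 / 223.99 × 0.85 ≈ 17.8 mL/min
CrCl ≈ 18 mL/min → bracket 15–49 mL/min.
50% of 1500 mg = 750 mg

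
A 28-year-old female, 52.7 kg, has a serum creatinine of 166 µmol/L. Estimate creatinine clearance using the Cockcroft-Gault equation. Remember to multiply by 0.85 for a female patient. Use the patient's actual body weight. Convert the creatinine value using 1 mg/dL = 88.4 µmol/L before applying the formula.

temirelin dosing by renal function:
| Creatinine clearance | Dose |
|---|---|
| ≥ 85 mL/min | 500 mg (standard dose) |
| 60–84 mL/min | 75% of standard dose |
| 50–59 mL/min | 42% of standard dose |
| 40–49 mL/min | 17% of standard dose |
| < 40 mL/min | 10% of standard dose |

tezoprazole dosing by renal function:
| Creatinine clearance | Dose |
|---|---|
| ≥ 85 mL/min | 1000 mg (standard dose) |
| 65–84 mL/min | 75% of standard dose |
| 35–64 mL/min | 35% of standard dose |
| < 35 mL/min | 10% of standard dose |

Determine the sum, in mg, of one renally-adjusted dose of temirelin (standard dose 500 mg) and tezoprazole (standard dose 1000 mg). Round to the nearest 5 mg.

400 mg

SCr = 166 / 88.4 = 1.878 mg/dL
CrCl = (140 − 28) × 52.7 / (72 × 1.878) × 0.85 = 5902.4 / 135.22 × 0.85 ≈ 37.1 mL/min
CrCl ≈ 37 mL/min.
temirelin: < 40 mL/min → 10% of 500 mg = 50 mg.
tezoprazole: 35–64 mL/min → 35% of 1000 mg = 350 mg.
Total = 50 + 350 = 400 mg.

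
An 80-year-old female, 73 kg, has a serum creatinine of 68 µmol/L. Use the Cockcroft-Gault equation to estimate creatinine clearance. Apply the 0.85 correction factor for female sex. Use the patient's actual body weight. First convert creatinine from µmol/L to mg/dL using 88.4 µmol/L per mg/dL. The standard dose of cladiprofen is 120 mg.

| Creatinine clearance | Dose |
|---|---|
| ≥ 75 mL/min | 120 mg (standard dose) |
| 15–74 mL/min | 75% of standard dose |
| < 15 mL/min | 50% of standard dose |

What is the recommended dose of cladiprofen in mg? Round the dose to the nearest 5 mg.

90 mg

SCr = 68 / 88.4 = 0.769 mg/dL
CrCl = (140 − 80) × 73 / (72 × 0.769) × 0.85 = 4380.0 / 55.37 × 0.85 ≈ 67.2 mL/min
CrCl ≈ 67 mL/min → bracket 15–74 mL/min.
75% of 120 mg = 90 mg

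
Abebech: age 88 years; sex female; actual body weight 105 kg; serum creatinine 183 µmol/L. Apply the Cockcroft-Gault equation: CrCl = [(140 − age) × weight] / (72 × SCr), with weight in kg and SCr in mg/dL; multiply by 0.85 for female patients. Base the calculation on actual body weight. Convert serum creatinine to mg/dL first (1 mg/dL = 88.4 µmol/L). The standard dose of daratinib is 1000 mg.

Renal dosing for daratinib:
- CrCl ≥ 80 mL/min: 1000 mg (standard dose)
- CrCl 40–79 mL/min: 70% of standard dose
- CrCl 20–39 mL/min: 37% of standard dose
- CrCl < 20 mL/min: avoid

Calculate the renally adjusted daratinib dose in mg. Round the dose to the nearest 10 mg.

370 mg

SCr = 183 / 88.4 = 2.07 mg/dL
CrCl = (140 − 88) × 105 / (72 × 2.07) × 0.85 = 5460.0 / 149.04 × 0.85 ≈ 31.1 mL/min
CrCl ≈ 31 mL/min → bracket 20–39 mL/min.
37% of 1000 mg = 370 mg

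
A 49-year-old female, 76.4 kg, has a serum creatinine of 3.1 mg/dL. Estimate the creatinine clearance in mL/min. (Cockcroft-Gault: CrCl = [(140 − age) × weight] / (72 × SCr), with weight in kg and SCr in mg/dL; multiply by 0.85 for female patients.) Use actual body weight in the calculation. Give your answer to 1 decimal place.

26.5 mL/min

CrCl = (140 − 49) × 76.4 / (72 × 3.1) × 0.85 = 6952.4 / 223.20 × 0.85 ≈ 26.5 mL/min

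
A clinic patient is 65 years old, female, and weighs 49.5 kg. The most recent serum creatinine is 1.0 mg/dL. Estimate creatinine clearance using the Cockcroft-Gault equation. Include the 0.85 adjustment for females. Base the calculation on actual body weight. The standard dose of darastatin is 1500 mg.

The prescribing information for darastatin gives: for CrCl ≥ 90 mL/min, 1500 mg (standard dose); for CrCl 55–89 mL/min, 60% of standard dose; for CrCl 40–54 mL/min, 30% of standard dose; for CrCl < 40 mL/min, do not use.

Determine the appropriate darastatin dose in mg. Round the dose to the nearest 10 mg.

450 mg

CrCl = (140 − 65) × 49.5 / (72 × 1) × 0.85 = 3712.5 / 72.00 × 0.85 ≈ 43.8 mL/min
CrCl ≈ 44 mL/min → bracket 40–54 mL/min.
30% of 1500 mg = 450 mg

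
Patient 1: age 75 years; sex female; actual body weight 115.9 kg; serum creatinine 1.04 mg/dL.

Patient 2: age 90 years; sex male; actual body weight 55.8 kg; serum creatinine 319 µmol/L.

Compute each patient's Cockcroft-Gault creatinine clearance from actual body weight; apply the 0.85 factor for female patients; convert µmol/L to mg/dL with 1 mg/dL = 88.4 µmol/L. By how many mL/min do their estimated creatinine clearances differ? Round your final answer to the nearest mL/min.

75 mL/min

Patient 1: CrCl = (140 − 75) × 115.9 / (72 × 1.04) × 0.85 = 7533.5 / 74.88 × 0.85 ≈ 85.5 mL/min
Patient 2: SCr = 319 / 88.4 = 3.609 mg/dL
Patient 2: CrCl = (140 − 90) × 55.8 / (72 × 3.609) = 2790.0 / 259.85 ≈ 10.7 mL/min
|85.5 − 10.7| = 74.8 mL/min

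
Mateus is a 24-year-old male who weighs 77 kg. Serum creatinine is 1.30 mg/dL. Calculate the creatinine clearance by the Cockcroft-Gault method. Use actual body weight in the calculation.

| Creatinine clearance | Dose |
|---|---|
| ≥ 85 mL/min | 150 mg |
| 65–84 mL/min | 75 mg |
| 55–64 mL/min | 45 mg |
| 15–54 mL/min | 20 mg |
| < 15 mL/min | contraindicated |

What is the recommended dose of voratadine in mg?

150 mg

CrCl = (140 − 24) × 77 / (72 × 1.3) = 8932.0 / 93.60 ≈ 95.4 mL/min
CrCl ≈ 95 mL/min → bracket ≥ 85 mL/min.
Dose for this bracket: 150 mg.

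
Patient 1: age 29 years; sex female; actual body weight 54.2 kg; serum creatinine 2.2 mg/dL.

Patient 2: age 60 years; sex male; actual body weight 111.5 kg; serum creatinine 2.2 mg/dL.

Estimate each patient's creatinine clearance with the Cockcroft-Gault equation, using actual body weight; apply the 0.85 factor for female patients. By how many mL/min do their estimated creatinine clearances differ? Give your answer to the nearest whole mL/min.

24 mL/min

Patient 1: CrCl = (140 − 29) × 54.2 / (72 × 2.2) × 0.85 = 6016.2 / 158.40 × 0.85 ≈ 32.3 mL/min
Patient 2: CrCl = (140 − 60) × 111.5 / (72 × 2.2) = 8920.0 / 158.40 ≈ 56.3 mL/min
|32.3 − 56.3| = 24.0 mL/min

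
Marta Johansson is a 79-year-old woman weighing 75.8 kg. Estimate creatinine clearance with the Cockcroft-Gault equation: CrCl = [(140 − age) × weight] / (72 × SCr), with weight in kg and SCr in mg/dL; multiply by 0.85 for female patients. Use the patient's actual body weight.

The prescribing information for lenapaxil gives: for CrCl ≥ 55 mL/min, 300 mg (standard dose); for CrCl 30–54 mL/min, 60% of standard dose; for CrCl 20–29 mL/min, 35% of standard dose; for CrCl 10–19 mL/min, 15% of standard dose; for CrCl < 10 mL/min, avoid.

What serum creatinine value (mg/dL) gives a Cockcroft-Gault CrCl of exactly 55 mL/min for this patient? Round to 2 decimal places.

Standard dose requires CrCl ≥ 55 mL/min.
Set (140 − 79) × 75.8 × 0.85 / (72 × SCr) = 55
SCr = (140 − 79) × 75.8 × 0.85 / (72 × 55) = 0.992 mg/dL

0.99 mg/dL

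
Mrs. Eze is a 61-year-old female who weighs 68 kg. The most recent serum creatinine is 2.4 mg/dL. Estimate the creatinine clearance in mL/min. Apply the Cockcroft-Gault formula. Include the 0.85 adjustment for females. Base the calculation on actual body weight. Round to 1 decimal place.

26.4 mL/min

CrCl = (140 − 61) × 68 / (72 × 2.4) × 0.85 = 5372.0 / 172.80 × 0.85 ≈ 26.4 mL/min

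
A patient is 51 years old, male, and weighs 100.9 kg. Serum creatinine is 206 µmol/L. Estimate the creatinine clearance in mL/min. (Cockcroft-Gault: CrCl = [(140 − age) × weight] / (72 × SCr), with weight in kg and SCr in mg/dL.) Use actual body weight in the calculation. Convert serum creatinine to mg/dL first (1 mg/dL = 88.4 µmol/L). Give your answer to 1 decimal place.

53.5 mL/min

SCr = 206 / 88.4 = 2.33 mg/dL
CrCl = (140 − 51) × 100.9 / (72 × 2.33) = 8980.1 / 167.76 ≈ 53.5 mL/min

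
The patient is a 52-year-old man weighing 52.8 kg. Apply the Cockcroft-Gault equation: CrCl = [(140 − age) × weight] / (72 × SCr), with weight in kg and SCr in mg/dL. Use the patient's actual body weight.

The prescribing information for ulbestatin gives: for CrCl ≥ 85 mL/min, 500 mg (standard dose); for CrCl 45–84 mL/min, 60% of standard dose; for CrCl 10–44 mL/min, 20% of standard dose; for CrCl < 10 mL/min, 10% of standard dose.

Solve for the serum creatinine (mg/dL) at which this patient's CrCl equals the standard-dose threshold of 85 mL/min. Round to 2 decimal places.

0.76 mg/dL

Standard dose requires CrCl ≥ 85 mL/min.
Set (140 − 52) × 52.8 / (72 × SCr) = 85
SCr = (140 − 52) × 52.8 / (72 × 85) = 0.759 mg/dL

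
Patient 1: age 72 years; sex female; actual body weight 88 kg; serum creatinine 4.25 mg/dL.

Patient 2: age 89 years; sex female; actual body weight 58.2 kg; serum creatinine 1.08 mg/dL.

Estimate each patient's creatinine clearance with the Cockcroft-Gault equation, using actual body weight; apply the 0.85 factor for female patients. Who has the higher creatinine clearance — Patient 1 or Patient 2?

Patient 2

Patient 1: CrCl = (140 − 72) × 88 / (72 × 4.25) × 0.85 = 5984.0 / 306.00 × 0.85 ≈ 16.6 mL/min
Patient 2: CrCl = (140 − 89) × 58.2 / (72 × 1.08) × 0.85 = 2968.2 / 77.76 × 0.85 ≈ 32.4 mL/min
16.6 vs 32.4 mL/min → Patient 2 is higher.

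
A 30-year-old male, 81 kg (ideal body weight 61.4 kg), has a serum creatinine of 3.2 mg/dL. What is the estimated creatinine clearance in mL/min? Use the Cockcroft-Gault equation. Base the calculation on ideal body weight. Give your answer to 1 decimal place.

CrCl = (140 − 30) × 61.4 / (72 × 3.2) = 6754.0 / 230.40 ≈ 29.3 mL/min

29.3 mL/min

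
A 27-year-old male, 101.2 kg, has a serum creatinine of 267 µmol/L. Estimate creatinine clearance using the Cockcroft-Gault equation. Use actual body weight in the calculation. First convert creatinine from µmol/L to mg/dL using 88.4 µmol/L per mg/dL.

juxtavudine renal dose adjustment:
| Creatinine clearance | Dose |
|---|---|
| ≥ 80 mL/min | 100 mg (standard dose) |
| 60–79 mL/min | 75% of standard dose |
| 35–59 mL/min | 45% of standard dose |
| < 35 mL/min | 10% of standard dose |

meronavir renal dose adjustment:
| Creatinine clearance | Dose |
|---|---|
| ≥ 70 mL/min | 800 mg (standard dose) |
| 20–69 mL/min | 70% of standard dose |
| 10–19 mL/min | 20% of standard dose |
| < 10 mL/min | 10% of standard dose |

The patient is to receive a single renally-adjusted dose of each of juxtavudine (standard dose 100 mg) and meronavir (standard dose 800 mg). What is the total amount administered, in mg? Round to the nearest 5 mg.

SCr = 267 / 88.4 = 3.02 mg/dL
CrCl = (140 − 27) × 101.2 / (72 × 3.02) = 11435.6 / 217.44 ≈ 52.6 mL/min
CrCl ≈ 53 mL/min.
juxtavudine: 35–59 mL/min → 45% of 100 mg = 45 mg.
meronavir: 20–69 mL/min → 70% of 800 mg = 560 mg.
Total = 45 + 560 = 605 mg.

605 mg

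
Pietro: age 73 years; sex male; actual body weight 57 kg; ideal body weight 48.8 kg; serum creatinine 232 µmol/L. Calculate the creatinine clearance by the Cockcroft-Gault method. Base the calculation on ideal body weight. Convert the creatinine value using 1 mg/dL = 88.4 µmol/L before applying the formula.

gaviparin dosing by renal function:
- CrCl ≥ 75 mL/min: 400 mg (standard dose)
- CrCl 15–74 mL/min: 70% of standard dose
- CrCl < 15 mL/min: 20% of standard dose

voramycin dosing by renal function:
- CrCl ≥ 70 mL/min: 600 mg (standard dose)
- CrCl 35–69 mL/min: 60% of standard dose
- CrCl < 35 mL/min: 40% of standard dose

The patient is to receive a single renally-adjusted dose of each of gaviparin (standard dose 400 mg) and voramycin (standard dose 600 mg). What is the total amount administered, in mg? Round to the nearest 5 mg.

520 mg

SCr = 232 / 88.4 = 2.624 mg/dL
CrCl = (140 − 73) × 48.8 / (72 × 2.624) = 3269.6 / 188.93 ≈ 17.3 mL/min
CrCl ≈ 17 mL/min.
gaviparin: 15–74 mL/min → 70% of 400 mg = 280 mg.
voramycin: < 35 mL/min → 40% of 600 mg = 240 mg.
Total = 280 + 240 = 520 mg.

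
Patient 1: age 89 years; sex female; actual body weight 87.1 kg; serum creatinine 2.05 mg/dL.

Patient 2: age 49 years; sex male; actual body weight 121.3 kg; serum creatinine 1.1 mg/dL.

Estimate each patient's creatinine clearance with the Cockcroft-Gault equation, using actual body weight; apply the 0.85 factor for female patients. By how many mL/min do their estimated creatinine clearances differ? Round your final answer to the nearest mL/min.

Patient 1: CrCl = (140 − 89) × 87.1 / (72 × 2.05) × 0.85 = 4442.1 / 147.60 × 0.85 ≈ 25.6 mL/min
Patient 2: CrCl = (140 − 49) × 121.3 / (72 × 1.1) = 11038.3 / 79.20 ≈ 139.4 mL/min
|25.6 − 139.4| = 113.8 mL/min

114 mL/min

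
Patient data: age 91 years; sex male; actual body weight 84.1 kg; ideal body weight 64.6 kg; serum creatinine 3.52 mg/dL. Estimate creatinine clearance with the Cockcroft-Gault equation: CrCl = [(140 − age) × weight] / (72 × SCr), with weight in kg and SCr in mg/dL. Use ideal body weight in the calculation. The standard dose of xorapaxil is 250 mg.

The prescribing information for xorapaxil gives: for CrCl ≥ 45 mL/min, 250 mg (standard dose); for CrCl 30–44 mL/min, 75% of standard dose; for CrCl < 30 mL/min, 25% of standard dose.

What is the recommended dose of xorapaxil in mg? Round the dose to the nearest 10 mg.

60 mg

CrCl = (140 − 91) × 64.6 / (72 × 3.52) = 3165.4 / 253.44 ≈ 12.5 mL/min
CrCl ≈ 12 mL/min → bracket < 30 mL/min.
25% of 250 mg = 62.5 mg → 60 mg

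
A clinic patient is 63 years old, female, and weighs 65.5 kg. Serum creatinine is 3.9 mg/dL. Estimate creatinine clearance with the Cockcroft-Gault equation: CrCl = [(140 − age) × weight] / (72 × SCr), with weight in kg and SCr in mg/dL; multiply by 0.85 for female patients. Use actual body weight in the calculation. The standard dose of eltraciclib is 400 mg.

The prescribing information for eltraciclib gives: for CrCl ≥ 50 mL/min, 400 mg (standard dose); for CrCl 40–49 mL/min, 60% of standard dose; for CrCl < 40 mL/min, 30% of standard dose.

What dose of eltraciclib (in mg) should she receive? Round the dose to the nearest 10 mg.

120 mg

CrCl = (140 − 63) × 65.5 / (72 × 3.9) × 0.85 = 5043.5 / 280.80 × 0.85 ≈ 15.3 mL/min
CrCl ≈ 15 mL/min → bracket < 40 mL/min.
30% of 400 mg = 120 mg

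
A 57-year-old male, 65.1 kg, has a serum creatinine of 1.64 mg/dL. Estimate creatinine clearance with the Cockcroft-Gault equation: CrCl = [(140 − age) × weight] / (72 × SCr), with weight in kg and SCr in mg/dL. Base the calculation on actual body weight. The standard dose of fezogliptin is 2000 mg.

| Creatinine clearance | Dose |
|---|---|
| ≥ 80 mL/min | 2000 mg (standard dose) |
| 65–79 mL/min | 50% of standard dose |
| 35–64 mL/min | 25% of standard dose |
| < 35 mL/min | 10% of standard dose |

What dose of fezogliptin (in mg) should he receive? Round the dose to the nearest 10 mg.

500 mg

CrCl = (140 − 57) × 65.1 / (72 × 1.64) = 5403.3 / 118.08 ≈ 45.8 mL/min
CrCl ≈ 46 mL/min → bracket 35–64 mL/min.
25% of 2000 mg = 500 mg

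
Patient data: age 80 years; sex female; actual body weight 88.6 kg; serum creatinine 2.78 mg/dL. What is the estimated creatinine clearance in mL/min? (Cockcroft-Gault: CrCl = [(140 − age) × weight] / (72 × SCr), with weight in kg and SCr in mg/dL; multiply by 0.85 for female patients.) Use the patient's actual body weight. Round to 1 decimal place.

CrCl = (140 − 80) × 88.6 / (72 × 2.78) × 0.85 = 5316.0 / 200.16 × 0.85 ≈ 22.6 mL/min

22.6 mL/min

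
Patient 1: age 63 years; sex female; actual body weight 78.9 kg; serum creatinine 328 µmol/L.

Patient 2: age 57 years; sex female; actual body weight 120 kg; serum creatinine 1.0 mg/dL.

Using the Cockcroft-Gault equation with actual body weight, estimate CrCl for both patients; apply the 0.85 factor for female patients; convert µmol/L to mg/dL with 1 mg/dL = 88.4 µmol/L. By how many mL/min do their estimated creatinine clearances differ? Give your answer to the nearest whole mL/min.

Patient 1: SCr = 328 / 88.4 = 3.71 mg/dL
Patient 1: CrCl = (140 − 63) × 78.9 / (72 × 3.71) × 0.85 = 6075.3 / 267.12 × 0.85 ≈ 19.3 mL/min
Patient 2: CrCl = (140 − 57) × 120 / (72 × 1) × 0.85 = 9960.0 / 72.00 × 0.85 ≈ 117.6 mL/min
|19.3 − 117.6| = 98.3 mL/min

98 mL/min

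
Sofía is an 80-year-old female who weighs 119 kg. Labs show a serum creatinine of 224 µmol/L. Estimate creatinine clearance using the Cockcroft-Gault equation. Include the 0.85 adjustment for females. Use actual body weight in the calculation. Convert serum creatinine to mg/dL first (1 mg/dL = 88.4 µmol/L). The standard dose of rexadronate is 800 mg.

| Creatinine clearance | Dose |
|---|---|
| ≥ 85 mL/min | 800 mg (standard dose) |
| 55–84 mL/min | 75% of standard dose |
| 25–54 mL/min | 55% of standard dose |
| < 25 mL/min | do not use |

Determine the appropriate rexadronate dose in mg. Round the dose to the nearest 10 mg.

440 mg

SCr = 224 / 88.4 = 2.534 mg/dL
CrCl = (140 − 80) × 119 / (72 × 2.534) × 0.85 = 7140.0 / 182.45 × 0.85 ≈ 33.3 mL/min
CrCl ≈ 33 mL/min → bracket 25–54 mL/min.
55% of 800 mg = 440 mg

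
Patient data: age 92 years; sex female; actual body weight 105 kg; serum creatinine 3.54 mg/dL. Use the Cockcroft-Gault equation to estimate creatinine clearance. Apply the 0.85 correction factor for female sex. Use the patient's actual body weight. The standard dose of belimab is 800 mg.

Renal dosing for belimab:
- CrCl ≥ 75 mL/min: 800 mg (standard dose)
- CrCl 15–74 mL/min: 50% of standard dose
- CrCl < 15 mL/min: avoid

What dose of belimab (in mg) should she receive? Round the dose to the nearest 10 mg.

CrCl = (140 − 92) × 105 / (72 × 3.54) × 0.85 = 5040.0 / 254.88 × 0.85 ≈ 16.8 mL/min
CrCl ≈ 17 mL/min → bracket 15–74 mL/min.
50% of 800 mg = 400 mg

400 mg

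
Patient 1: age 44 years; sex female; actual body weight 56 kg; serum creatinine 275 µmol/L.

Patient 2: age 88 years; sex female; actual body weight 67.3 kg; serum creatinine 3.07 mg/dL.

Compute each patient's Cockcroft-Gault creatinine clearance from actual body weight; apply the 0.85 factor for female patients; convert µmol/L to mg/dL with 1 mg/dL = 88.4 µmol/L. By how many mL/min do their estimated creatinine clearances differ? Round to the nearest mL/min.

Patient 1: SCr = 275 / 88.4 = 3.111 mg/dL
Patient 1: CrCl = (140 − 44) × 56 / (72 × 3.111) × 0.85 = 5376.0 / 223.99 × 0.85 ≈ 20.4 mL/min
Patient 2: CrCl = (140 − 88) × 67.3 / (72 × 3.07) × 0.85 = 3499.6 / 221.04 × 0.85 ≈ 13.5 mL/min
|20.4 − 13.5| = 6.9 mL/min

7 mL/min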